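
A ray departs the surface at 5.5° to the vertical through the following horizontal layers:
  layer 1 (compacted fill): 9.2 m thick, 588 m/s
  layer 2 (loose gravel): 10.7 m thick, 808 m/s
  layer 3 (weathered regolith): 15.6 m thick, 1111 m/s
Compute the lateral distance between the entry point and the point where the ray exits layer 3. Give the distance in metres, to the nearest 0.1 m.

Ray parameter p = sin 5.5° / 588 m/s = 1.6300e-04 s/m.
Layer 1: θ = 5.50°; offset = 9.2·tan 5.50° = 0.886 m.
Layer 2: sin θ = p·808 = 0.1317 → θ = 7.57°; offset = 10.7·tan 7.57° = 1.422 m.
Layer 3: sin θ = p·1111 = 0.1811 → θ = 10.43°; offset = 15.6·tan 10.43° = 2.873 m.
Σ offsets = 5.180 m.

5.2 m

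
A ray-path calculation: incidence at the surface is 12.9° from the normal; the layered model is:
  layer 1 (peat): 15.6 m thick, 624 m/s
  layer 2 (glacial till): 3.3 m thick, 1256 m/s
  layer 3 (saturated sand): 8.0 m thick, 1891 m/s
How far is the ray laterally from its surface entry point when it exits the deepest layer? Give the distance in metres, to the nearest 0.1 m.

Ray parameter p = sin 12.9° / 624 m/s = 3.5777e-04 s/m.
Layer 1: θ = 12.90°; offset = 15.6·tan 12.90° = 3.573 m.
Layer 2: sin θ = p·1256 = 0.4494 → θ = 26.70°; offset = 3.3·tan 26.70° = 1.660 m.
Layer 3: sin θ = p·1891 = 0.6765 → θ = 42.57°; offset = 8.0·tan 42.57° = 7.350 m.
Total horizontal offset = 12.583 m.

12.6 m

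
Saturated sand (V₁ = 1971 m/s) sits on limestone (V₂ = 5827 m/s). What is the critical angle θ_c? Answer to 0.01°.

19.77°

Critical incidence: sin θ_c = V₁/V₂ = 1971/5827 = 0.3383.
θ_c = arcsin 0.3383 = 19.77°.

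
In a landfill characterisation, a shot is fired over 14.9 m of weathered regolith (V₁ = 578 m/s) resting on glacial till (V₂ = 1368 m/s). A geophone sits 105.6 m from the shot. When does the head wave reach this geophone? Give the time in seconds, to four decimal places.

0.1239 s

t = x/V₂ + 2h·√(V₂²−V₁²)/(V₁V₂).
√(V₂²−V₁²) = √(1368²−578²) = 1239.9 m/s; delay term = 2·14.9·1239.9/(578·1368) = 0.04673 s.
t = 105.6/1368 + 0.04673 = 0.12392 s.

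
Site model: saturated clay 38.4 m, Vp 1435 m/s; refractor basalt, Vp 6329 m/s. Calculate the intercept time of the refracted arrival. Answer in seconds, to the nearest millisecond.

tᵢ = 2h·√(V₂²−V₁²)/(V₁V₂).
√(V₂²−V₁²) = √(6329²−1435²) = 6164.2 m/s.
tᵢ = 2·38.4·6164.2/(1435·6329) = 0.05213 s.

0.052 s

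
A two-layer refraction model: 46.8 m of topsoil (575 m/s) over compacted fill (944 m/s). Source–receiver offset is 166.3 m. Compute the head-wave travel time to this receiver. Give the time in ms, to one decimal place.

305.3 ms

t = x/V₂ + 2h·√(V₂²−V₁²)/(V₁V₂).
√(V₂²−V₁²) = √(944²−575²) = 748.7 m/s; delay term = 2·46.8·748.7/(575·944) = 0.12910 s.
t = 166.3/944 + 0.12910 = 0.30527 s.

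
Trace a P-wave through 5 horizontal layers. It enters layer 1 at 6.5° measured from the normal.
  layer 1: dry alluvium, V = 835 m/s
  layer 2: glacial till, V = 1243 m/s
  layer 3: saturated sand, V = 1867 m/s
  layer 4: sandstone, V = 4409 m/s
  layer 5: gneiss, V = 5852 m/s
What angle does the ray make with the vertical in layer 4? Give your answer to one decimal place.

Snell's law across each interface conserves sin θ / V, so sin θ_4 = V_4·sin θ₁/V₁.
sin θ_4 = 4409 × sin 6.5° / 835 = 0.5977.
θ_4 = arcsin 0.5977 = 36.71°.

36.7°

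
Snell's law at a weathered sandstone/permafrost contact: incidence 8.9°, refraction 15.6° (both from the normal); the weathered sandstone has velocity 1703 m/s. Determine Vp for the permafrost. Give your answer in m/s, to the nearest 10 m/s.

Snell's law: sin 8.9°/V₁ = sin 15.6°/V₂.
V₂ = V₁·sin 15.6°/sin 8.9° = 1703 × 1.7382 = 2960.18 m/s.

2960 m/s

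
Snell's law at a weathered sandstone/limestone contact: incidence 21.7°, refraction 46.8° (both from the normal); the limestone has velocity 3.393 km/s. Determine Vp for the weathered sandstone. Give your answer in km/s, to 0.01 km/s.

1.72 km/s

sin 21.7° = 0.3697; sin 46.8° = 0.7290.
V₁ = V₂·(sin θ₁/sin θ₂) = 3.393·(0.3697/0.7290) = 1.72 km/s.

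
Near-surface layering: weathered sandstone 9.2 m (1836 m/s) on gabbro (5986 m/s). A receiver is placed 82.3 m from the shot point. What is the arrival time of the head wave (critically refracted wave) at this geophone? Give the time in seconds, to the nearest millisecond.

t = x/V₂ + 2h·√(V₂²−V₁²)/(V₁V₂).
√(V₂²−V₁²) = √(5986²−1836²) = 5697.5 m/s; delay term = 2·9.2·5697.5/(1836·5986) = 0.00954 s.
t = 82.3/5986 + 0.00954 = 0.02329 s.

0.023 s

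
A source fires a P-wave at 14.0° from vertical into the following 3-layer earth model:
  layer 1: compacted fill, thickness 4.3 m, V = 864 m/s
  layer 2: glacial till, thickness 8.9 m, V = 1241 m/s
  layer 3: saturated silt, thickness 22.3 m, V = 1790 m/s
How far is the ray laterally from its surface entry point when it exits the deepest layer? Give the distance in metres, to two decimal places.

17.29 m

p = sin θ₁/V₁ = sin 14.0°/864 = 2.8000e-04 s/m is conserved through the stack.
Layer 1: θ = 14.00°; offset = 4.3·tan 14.00° = 1.0721 m.
Layer 2: sin θ = p·1241 = 0.3475 → θ = 20.33°; offset = 8.9·tan 20.33° = 3.2981 m.
Layer 3: sin θ = p·1790 = 0.5012 → θ = 30.08°; offset = 22.3·tan 30.08° = 12.9163 m.
Σ offsets = 17.2865 m.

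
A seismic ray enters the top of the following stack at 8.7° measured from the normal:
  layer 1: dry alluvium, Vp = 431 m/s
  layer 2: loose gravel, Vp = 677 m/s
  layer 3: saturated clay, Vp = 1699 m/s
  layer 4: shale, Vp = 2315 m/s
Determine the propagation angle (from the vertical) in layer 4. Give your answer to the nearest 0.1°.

54.3°

Ray parameter p = sin 8.7° / 431 = 3.5095e-04 s/m.
sin θ_4 = p·V_4 = 3.5095e-04 × 2315 = 0.8125.
θ_4 = arcsin 0.8125 = 54.34°.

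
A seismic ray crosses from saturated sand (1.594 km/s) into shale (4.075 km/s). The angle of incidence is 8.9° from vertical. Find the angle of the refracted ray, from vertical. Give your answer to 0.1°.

23.3°

Snell's law: sin θ₂ = (V₂/V₁)·sin θ₁ = (4.075/1.594)·sin 8.9° = 0.3955.
θ₂ = sin⁻¹(0.3955) = 23.30° (from vertical).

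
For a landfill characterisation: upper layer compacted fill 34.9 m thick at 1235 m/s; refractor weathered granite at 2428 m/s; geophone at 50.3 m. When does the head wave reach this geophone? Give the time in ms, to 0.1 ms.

t = x/V₂ + 2h·√(V₂²−V₁²)/(V₁V₂).
√(V₂²−V₁²) = √(2428²−1235²) = 2090.4 m/s; delay term = 2·34.9·2090.4/(1235·2428) = 0.04866 s.
t = 50.3/2428 + 0.04866 = 0.06938 s.

69.4 ms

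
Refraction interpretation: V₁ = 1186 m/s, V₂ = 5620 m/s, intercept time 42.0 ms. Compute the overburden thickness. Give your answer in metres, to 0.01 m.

25.48 m

h = tᵢ·V₁·V₂ / (2·√(V₂²−V₁²)).
√(V₂²−V₁²) = √(5620² − 1186²) = 5493.4 m/s.
h = 0.042 s × 1186 × 5620 / (2 × 5493.4) = 25.48 m.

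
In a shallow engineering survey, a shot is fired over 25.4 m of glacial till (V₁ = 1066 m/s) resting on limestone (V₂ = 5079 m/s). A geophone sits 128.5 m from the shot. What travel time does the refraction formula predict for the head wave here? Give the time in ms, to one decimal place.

71.9 ms

θ_c = arcsin(V₁/V₂) = arcsin(1066/5079) = 12.12°, cos θ_c = 0.9777.
Intercept time tᵢ = 2h cos θ_c / V₁ = 2·25.4·0.9777/1066 = 0.04659 s.
t = x/V₂ + tᵢ = 128.5/5079 + 0.04659 = 0.07189 s.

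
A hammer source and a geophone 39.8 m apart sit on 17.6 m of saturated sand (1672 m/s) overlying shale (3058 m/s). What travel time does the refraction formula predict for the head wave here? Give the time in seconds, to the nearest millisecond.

0.031 s

θ_c = arcsin(V₁/V₂) = arcsin(1672/3058) = 33.15°, cos θ_c = 0.8373.
Intercept time tᵢ = 2h cos θ_c / V₁ = 2·17.6·0.8373/1672 = 0.01763 s.
t = x/V₂ + tᵢ = 39.8/3058 + 0.01763 = 0.03064 s.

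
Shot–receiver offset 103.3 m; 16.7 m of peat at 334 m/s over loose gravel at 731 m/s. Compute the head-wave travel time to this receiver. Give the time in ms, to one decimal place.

230.3 ms

t = x/V₂ + 2h·√(V₂²−V₁²)/(V₁V₂).
√(V₂²−V₁²) = √(731²−334²) = 650.2 m/s; delay term = 2·16.7·650.2/(334·731) = 0.08895 s.
t = 103.3/731 + 0.08895 = 0.23026 s.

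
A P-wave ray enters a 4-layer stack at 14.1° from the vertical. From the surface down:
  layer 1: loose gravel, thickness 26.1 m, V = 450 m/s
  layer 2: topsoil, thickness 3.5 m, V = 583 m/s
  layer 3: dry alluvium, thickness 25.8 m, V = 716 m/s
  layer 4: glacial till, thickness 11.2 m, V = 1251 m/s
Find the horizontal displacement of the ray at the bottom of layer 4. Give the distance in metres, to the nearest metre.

Ray parameter p = sin 14.1° / 450 m/s = 5.4137e-04 s/m.
Layer 1: θ = 14.10°; offset = 26.1·tan 14.10° = 6.556 m.
Layer 2: sin θ = p·583 = 0.3156 → θ = 18.40°; offset = 3.5·tan 18.40° = 1.164 m.
Layer 3: sin θ = p·716 = 0.3876 → θ = 22.81°; offset = 25.8·tan 22.81° = 10.849 m.
Layer 4: sin θ = p·1251 = 0.6772 → θ = 42.63°; offset = 11.2·tan 42.63° = 10.309 m.
Total horizontal offset = 28.878 m.

29 m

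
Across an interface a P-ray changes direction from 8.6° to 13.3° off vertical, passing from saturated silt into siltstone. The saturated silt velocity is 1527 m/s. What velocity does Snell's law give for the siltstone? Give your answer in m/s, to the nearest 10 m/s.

2350 m/s

Snell's law: sin 8.6°/V₁ = sin 13.3°/V₂.
V₂ = V₁·sin 13.3°/sin 8.6° = 1527 × 1.5384 = 2349.18 m/s.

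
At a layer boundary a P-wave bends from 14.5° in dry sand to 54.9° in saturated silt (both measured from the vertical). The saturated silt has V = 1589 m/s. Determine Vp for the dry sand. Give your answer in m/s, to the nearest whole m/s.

486 m/s

sin 14.5° = 0.2504; sin 54.9° = 0.8181.
V₁ = V₂·(sin θ₁/sin θ₂) = 1589·(0.2504/0.8181) = 486.28 m/s.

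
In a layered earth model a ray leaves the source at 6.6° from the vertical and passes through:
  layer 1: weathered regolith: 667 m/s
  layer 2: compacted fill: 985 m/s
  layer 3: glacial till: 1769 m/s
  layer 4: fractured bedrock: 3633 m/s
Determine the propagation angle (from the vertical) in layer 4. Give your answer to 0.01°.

Ray parameter p = sin 6.6° / 667 = 1.7232e-04 s/m.
sin θ_4 = p·V_4 = 1.7232e-04 × 3633 = 0.6260.
θ_4 = arcsin 0.6260 = 38.76°.

38.76°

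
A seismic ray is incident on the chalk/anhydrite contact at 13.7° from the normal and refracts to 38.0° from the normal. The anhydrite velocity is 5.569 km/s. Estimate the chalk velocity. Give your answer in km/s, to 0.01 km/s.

2.14 km/s

sin 13.7° = 0.2368; sin 38.0° = 0.6157.
V₁ = V₂·(sin θ₁/sin θ₂) = 5.569·(0.2368/0.6157) = 2.14 km/s.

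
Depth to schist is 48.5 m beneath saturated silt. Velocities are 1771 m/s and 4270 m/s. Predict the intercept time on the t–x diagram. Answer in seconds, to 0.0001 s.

tᵢ = 2h·√(V₂²−V₁²)/(V₁V₂).
√(V₂²−V₁²) = √(4270²−1771²) = 3885.4 m/s.
tᵢ = 2·48.5·3885.4/(1771·4270) = 0.04984 s.

0.0498 s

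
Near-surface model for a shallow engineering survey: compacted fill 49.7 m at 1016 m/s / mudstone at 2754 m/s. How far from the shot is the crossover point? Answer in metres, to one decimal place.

146.4 m

θ_c = arcsin(1016/2754) = 21.65°, so cos θ_c = 0.9295 and tᵢ = 2h cos θ_c/V₁ = 0.0909 s.
At crossover x/V₁ = x/V₂ + tᵢ ⇒ x = tᵢ/(1/V₁ − 1/V₂) = 0.09093/(9.8425e-04 − 3.6311e-04) = 146.40 m.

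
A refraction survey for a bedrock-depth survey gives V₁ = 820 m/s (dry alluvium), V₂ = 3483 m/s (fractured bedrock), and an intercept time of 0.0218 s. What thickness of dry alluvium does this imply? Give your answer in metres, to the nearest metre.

9 m

θ_c = arcsin(820/3483) = 13.62°; cos θ_c = 0.9719.
tᵢ = 2h cos θ_c/V₁ ⇒ h = tᵢ·V₁/(2 cos θ_c) = 0.0218·820/(2·0.9719) = 9.20 m.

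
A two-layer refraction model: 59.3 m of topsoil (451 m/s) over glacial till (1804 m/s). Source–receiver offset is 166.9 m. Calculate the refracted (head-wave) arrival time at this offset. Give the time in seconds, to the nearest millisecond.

0.347 s

t = x/V₂ + 2h·√(V₂²−V₁²)/(V₁V₂).
√(V₂²−V₁²) = √(1804²−451²) = 1746.7 m/s; delay term = 2·59.3·1746.7/(451·1804) = 0.25462 s.
t = 166.9/1804 + 0.25462 = 0.34714 s.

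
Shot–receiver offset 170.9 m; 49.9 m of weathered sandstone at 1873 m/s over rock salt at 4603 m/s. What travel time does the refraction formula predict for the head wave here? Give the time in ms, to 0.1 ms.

t = x/V₂ + 2h·√(V₂²−V₁²)/(V₁V₂).
√(V₂²−V₁²) = √(4603²−1873²) = 4204.7 m/s; delay term = 2·49.9·4204.7/(1873·4603) = 0.04867 s.
t = 170.9/4603 + 0.04867 = 0.08580 s.

85.8 ms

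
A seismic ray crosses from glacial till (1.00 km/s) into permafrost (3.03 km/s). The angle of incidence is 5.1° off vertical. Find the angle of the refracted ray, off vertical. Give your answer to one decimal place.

sin θ₁/V₁ = sin θ₂/V₂ ⇒ sin θ₂ = 3.03·sin 5.1°/1.00 = 3.03·0.0889/1.00 = 0.2693.
θ₂ = arcsin 0.2693 = 15.63° from the normal.

15.6°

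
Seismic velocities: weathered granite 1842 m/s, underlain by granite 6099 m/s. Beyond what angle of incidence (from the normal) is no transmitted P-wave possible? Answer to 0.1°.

17.6°

Critical incidence: sin θ_c = V₁/V₂ = 1842/6099 = 0.3020.
θ_c = arcsin 0.3020 = 17.58°.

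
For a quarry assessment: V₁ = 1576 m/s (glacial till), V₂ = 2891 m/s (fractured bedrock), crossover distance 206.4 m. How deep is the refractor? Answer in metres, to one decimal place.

56.0 m

h = (x_cross/2)·√((V₂−V₁)/(V₂+V₁)).
(V₂−V₁)/(V₂+V₁) = (2891−1576)/(2891+1576) = 0.2944; √ = 0.5426.
h = (206.4/2)·0.5426 = 55.99 m.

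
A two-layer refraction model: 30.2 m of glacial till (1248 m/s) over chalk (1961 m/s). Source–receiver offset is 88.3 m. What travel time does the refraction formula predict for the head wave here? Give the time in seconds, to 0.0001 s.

θ_c = arcsin(V₁/V₂) = arcsin(1248/1961) = 39.52°, cos θ_c = 0.7714.
Intercept time tᵢ = 2h cos θ_c / V₁ = 2·30.2·0.7714/1248 = 0.03733 s.
t = x/V₂ + tᵢ = 88.3/1961 + 0.03733 = 0.08236 s.

0.0824 s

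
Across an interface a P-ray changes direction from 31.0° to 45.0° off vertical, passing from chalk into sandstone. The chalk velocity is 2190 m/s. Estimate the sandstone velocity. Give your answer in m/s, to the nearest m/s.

3007 m/s

Snell's law: sin 31.0°/V₁ = sin 45.0°/V₂.
V₂ = V₁·sin 45.0°/sin 31.0° = 2190 × 1.3729 = 3006.70 m/s.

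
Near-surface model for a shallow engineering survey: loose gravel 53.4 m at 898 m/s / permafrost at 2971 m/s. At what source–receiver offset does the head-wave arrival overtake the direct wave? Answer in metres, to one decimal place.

145.9 m

x_cross = 2h·√((V₂+V₁)/(V₂−V₁)).
(V₂+V₁)/(V₂−V₁) = (2971+898)/(2971−898) = 1.8664; √ = 1.3662.
x_cross = 2·53.4·1.3662 = 145.91 m.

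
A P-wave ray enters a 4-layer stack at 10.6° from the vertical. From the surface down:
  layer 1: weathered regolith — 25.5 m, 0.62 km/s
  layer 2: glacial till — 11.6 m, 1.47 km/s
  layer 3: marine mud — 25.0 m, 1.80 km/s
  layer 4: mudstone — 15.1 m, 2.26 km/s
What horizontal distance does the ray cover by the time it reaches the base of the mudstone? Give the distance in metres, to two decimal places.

39.83 m

p = sin θ₁/V₁ = sin 10.6°/0.62 = 2.9670e-01 s/km is conserved through the stack.
Layer 1: θ = 10.60°; offset = 25.5·tan 10.60° = 4.7722 m.
Layer 2: sin θ = p·1.47 = 0.4361 → θ = 25.86°; offset = 11.6·tan 25.86° = 5.6222 m.
Layer 3: sin θ = p·1.80 = 0.5341 → θ = 32.28°; offset = 25.0·tan 32.28° = 15.7919 m.
Layer 4: sin θ = p·2.26 = 0.6705 → θ = 42.11°; offset = 15.1·tan 42.11° = 13.6478 m.
Summing the layer offsets gives 39.8341 m.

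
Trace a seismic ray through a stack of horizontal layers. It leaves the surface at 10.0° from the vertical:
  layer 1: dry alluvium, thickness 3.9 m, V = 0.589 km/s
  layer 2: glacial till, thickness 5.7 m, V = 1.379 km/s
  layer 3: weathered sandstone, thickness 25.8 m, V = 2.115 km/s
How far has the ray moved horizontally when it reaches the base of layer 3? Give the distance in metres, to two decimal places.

23.80 m

Apply Snell's law at each interface; in layer i the horizontal offset is hᵢ·tan θᵢ.
Layer 1: θ = 10.00°; offset = 3.9·tan 10.00° = 0.6877 m.
Layer 2: sin θ = 1.379·sin 10.0°/0.589 = 0.4066, θ = 23.99°; offset = 5.7·tan 23.99° = 2.5364 m.
Layer 3: sin θ = 2.115·sin 10.0°/0.589 = 0.6235, θ = 38.58°; offset = 25.8·tan 38.58° = 20.5776 m.
Summing the layer offsets gives 23.8017 m.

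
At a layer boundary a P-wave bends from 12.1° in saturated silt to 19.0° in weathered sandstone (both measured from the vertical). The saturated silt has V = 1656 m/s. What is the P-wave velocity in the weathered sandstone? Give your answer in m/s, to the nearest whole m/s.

2572 m/s

sin 12.1° = 0.2096; sin 19.0° = 0.3256.
V₂ = V₁·(sin θ₂/sin θ₁) = 1656·(0.3256/0.2096) = 2572.01 m/s.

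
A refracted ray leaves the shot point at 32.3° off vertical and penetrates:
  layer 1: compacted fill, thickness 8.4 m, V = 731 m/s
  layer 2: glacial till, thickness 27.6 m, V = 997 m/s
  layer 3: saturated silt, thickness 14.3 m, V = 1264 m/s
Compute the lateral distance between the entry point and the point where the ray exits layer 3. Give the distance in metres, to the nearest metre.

Apply Snell's law at each interface; in layer i the horizontal offset is hᵢ·tan θᵢ.
Layer 1: θ = 32.30°; offset = 8.4·tan 32.30° = 5.310 m.
Layer 2: sin θ = 997·sin 32.3°/731 = 0.7288, θ = 46.79°; offset = 27.6·tan 46.79° = 29.376 m.
Layer 3: sin θ = 1264·sin 32.3°/731 = 0.9240, θ = 67.51°; offset = 14.3·tan 67.51° = 34.546 m.
Summing the layer offsets gives 69.232 m.

69 m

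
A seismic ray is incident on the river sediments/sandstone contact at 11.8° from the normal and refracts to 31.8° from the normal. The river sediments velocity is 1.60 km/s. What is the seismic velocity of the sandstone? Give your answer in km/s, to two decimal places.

4.12 km/s

Snell's law: sin 11.8°/V₁ = sin 31.8°/V₂.
V₂ = V₁·sin 31.8°/sin 11.8° = 1.60 × 2.5769 = 4.12 km/s.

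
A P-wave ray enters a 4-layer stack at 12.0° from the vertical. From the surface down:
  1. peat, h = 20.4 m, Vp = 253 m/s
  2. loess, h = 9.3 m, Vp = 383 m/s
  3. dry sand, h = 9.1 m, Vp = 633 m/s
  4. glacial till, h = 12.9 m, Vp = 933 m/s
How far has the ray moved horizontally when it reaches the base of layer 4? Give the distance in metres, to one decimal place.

p = sin θ₁/V₁ = sin 12.0°/253 = 8.2179e-04 s/m is conserved through the stack.
Layer 1: θ = 12.00°; offset = 20.4·tan 12.00° = 4.336 m.
Layer 2: sin θ = p·383 = 0.3147 → θ = 18.35°; offset = 9.3·tan 18.35° = 3.084 m.
Layer 3: sin θ = p·633 = 0.5202 → θ = 31.35°; offset = 9.1·tan 31.35° = 5.543 m.
Layer 4: sin θ = p·933 = 0.7667 → θ = 50.06°; offset = 12.9·tan 50.06° = 15.407 m.
Σ offsets = 28.369 m.

28.4 m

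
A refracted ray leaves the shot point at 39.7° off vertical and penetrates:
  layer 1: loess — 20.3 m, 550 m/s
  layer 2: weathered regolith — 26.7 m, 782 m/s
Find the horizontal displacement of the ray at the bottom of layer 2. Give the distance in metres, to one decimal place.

Ray parameter p = sin 39.7° / 550 m/s = 1.1614e-03 s/m.
Layer 1: θ = 39.70°; offset = 20.3·tan 39.70° = 16.853 m.
Layer 2: sin θ = p·782 = 0.9082 → θ = 65.26°; offset = 26.7·tan 65.26° = 57.942 m.
Summing the layer offsets gives 74.795 m.

74.8 m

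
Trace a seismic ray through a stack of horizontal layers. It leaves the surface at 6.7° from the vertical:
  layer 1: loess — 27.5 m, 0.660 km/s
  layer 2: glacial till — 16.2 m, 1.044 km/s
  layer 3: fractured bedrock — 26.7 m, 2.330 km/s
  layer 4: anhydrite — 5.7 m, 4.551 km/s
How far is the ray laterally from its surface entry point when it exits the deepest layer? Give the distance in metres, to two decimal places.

Apply Snell's law at each interface; in layer i the horizontal offset is hᵢ·tan θᵢ.
Layer 1: θ = 6.70°; offset = 27.5·tan 6.70° = 3.2305 m.
Layer 2: sin θ = 1.044·sin 6.7°/0.660 = 0.1846, θ = 10.64°; offset = 16.2·tan 10.64° = 3.0420 m.
Layer 3: sin θ = 2.330·sin 6.7°/0.660 = 0.4119, θ = 24.32°; offset = 26.7·tan 24.32° = 12.0685 m.
Layer 4: sin θ = 4.551·sin 6.7°/0.660 = 0.8045, θ = 53.56°; offset = 5.7·tan 53.56° = 7.7205 m.
Summing the layer offsets gives 26.0615 m.

26.06 m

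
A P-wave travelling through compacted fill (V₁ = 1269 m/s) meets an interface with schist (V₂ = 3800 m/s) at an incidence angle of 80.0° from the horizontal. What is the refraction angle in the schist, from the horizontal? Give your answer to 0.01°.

58.67°

Convert to the normal: θ₁ = 90° − 80.0° = 10.0°.
Snell's law: sin θ₂ = (V₂/V₁)·sin θ₁ = (3800/1269)·sin 10.0° = 0.5200.
θ₂ = arcsin 0.5200 = 31.33° from the normal.
From the interface: 90° − 31.33° = 58.67°.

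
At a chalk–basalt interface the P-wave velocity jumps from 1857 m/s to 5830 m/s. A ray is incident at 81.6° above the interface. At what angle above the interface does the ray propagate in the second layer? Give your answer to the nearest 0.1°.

Convert to the normal: θ₁ = 90° − 81.6° = 8.4°.
sin θ₁/V₁ = sin θ₂/V₂ ⇒ sin θ₂ = 5830·sin 8.4°/1857 = 5830·0.1461/1857 = 0.4586.
θ₂ = arcsin 0.4586 = 27.30° from the normal.
From the interface: 90° − 27.30° = 62.70°.

62.7°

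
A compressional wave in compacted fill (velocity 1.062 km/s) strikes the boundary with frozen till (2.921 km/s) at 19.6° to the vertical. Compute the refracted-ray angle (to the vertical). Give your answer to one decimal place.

67.3°

sin θ₁/V₁ = sin θ₂/V₂ ⇒ sin θ₂ = 2.921·sin 19.6°/1.062 = 2.921·0.3355/1.062 = 0.9226.
θ₂ = arcsin 0.9226 = 67.32° from the normal.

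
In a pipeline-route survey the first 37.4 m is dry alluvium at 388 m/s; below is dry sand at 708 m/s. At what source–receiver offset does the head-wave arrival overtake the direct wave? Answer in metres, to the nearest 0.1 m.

138.4 m

x_cross = 2h·√((V₂+V₁)/(V₂−V₁)).
(V₂+V₁)/(V₂−V₁) = (708+388)/(708−388) = 3.4250; √ = 1.8507.
x_cross = 2·37.4·1.8507 = 138.43 m.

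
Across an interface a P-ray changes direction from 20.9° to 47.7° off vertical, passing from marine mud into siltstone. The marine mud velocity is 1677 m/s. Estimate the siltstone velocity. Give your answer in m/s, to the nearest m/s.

3477 m/s

Snell's law: sin 20.9°/V₁ = sin 47.7°/V₂.
V₂ = V₁·sin 47.7°/sin 20.9° = 1677 × 2.0733 = 3476.95 m/s.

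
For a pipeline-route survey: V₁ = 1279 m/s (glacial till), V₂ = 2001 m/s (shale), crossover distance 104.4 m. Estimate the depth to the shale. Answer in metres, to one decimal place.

h = (x_cross/2)·√((V₂−V₁)/(V₂+V₁)).
(V₂−V₁)/(V₂+V₁) = (2001−1279)/(2001+1279) = 0.2201; √ = 0.4692.
h = (104.4/2)·0.4692 = 24.49 m.

24.5 m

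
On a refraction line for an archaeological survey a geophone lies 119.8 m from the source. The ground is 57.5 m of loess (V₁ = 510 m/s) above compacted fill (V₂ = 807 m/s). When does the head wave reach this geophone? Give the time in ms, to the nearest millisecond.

323 ms

θ_c = arcsin(V₁/V₂) = arcsin(510/807) = 39.20°, cos θ_c = 0.7750.
Intercept time tᵢ = 2h cos θ_c / V₁ = 2·57.5·0.7750/510 = 0.17475 s.
t = x/V₂ + tᵢ = 119.8/807 + 0.17475 = 0.32320 s.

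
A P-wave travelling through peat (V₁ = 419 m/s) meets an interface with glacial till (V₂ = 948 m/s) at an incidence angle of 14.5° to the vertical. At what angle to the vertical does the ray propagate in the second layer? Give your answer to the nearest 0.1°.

34.5°

sin θ₁/V₁ = sin θ₂/V₂ ⇒ sin θ₂ = 948·sin 14.5°/419 = 948·0.2504/419 = 0.5665.
θ₂ = arcsin 0.5665 = 34.51° from the normal.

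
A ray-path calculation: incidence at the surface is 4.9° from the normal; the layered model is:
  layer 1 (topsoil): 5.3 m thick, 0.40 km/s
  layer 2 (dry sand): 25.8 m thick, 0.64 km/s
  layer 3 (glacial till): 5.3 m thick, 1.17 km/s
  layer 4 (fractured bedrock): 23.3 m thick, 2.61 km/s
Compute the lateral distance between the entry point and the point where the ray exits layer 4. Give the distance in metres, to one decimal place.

21.0 m

Ray parameter p = sin 4.9° / 0.40 km/s = 2.1354e-01 s/km.
Layer 1: θ = 4.90°; offset = 5.3·tan 4.90° = 0.454 m.
Layer 2: sin θ = p·0.64 = 0.1367 → θ = 7.86°; offset = 25.8·tan 7.86° = 3.559 m.
Layer 3: sin θ = p·1.17 = 0.2498 → θ = 14.47°; offset = 5.3·tan 14.47° = 1.368 m.
Layer 4: sin θ = p·2.61 = 0.5573 → θ = 33.87°; offset = 23.3·tan 33.87° = 15.641 m.
Σ offsets = 21.022 m.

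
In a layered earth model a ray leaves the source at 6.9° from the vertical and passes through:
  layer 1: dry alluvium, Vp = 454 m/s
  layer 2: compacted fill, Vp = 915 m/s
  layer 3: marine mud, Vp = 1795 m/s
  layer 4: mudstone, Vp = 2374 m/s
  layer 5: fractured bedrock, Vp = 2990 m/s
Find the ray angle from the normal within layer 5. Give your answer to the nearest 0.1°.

Ray parameter p = sin 6.9° / 454 = 2.6462e-04 s/m.
sin θ_5 = p·V_5 = 2.6462e-04 × 2990 = 0.7912.
θ_5 = arcsin 0.7912 = 52.30°.

52.3°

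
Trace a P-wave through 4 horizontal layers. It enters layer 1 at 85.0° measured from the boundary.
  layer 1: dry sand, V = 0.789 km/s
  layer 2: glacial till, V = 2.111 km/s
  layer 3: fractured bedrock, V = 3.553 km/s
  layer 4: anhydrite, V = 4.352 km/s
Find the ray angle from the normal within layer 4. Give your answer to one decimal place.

28.7°

From the normal: θ₁ = 90° − 85.0° = 5.0°.
Snell's law across each interface conserves sin θ / V, so sin θ_4 = V_4·sin θ₁/V₁.
sin θ_4 = 4.352 × sin 5.0° / 0.789 = 0.4807.
θ_4 = arcsin 0.4807 = 28.73°.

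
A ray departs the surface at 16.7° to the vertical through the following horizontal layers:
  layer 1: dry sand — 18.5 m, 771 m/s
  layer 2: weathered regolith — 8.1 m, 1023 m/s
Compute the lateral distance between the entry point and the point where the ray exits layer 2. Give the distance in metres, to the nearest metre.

9 m

Ray parameter p = sin 16.7° / 771 m/s = 3.7271e-04 s/m.
Layer 1: θ = 16.70°; offset = 18.5·tan 16.70° = 5.550 m.
Layer 2: sin θ = p·1023 = 0.3813 → θ = 22.41°; offset = 8.1·tan 22.41° = 3.341 m.
Total horizontal offset = 8.891 m.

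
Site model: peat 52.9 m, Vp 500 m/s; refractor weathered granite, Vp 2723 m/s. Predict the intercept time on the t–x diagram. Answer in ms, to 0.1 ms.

θ_c = arcsin(V₁/V₂) = arcsin(500/2723) = 10.58°; cos θ_c = 0.9830.
tᵢ = 2h·cos θ_c / V₁ = 2·52.9·0.9830 / 500 = 0.20800 s.

208.0 ms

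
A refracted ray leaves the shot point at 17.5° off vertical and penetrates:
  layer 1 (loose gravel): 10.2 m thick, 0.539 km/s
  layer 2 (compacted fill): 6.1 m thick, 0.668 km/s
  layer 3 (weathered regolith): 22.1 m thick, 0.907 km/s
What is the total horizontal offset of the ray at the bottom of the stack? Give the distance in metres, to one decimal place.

Apply Snell's law at each interface; in layer i the horizontal offset is hᵢ·tan θᵢ.
Layer 1: θ = 17.50°; offset = 10.2·tan 17.50° = 3.216 m.
Layer 2: sin θ = 0.668·sin 17.5°/0.539 = 0.3727, θ = 21.88°; offset = 6.1·tan 21.88° = 2.450 m.
Layer 3: sin θ = 0.907·sin 17.5°/0.539 = 0.5060, θ = 30.40°; offset = 22.1·tan 30.40° = 12.965 m.
Σ offsets = 18.631 m.

18.6 m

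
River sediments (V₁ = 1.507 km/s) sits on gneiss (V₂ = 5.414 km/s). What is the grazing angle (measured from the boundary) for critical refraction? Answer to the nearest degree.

74°

At critical incidence the refracted ray runs along the interface (θ₂ = 90°), so sin θ_c = V₁/V₂.
θ_c = arcsin(1.507/5.414) = arcsin 0.2784 = 16.16°.
Measured from the interface: 90° − 16.16° = 73.84°.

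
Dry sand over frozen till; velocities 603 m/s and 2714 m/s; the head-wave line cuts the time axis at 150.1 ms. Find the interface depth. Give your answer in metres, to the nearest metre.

46 m

θ_c = arcsin(603/2714) = 12.84°; cos θ_c = 0.9750.
tᵢ = 2h cos θ_c/V₁ ⇒ h = tᵢ·V₁/(2 cos θ_c) = 0.1501·603/(2·0.9750) = 46.42 m.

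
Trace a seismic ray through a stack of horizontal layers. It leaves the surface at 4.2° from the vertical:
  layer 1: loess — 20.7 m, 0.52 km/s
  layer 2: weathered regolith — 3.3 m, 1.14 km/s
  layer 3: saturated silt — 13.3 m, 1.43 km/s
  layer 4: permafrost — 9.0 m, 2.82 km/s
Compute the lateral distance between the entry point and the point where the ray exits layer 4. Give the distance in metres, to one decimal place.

8.7 m

Ray parameter p = sin 4.2° / 0.52 km/s = 1.4084e-01 s/km.
Layer 1: θ = 4.20°; offset = 20.7·tan 4.20° = 1.520 m.
Layer 2: sin θ = p·1.14 = 0.1606 → θ = 9.24°; offset = 3.3·tan 9.24° = 0.537 m.
Layer 3: sin θ = p·1.43 = 0.2014 → θ = 11.62°; offset = 13.3·tan 11.62° = 2.735 m.
Layer 4: sin θ = p·2.82 = 0.3972 → θ = 23.40°; offset = 9.0·tan 23.40° = 3.895 m.
Summing the layer offsets gives 8.687 m.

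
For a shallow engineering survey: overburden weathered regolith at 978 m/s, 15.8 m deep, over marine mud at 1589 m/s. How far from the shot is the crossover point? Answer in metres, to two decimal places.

x_cross = 2h·√((V₂+V₁)/(V₂−V₁)).
(V₂+V₁)/(V₂−V₁) = (1589+978)/(1589−978) = 4.2013; √ = 2.0497.
x_cross = 2·15.8·2.0497 = 64.77 m.

64.77 m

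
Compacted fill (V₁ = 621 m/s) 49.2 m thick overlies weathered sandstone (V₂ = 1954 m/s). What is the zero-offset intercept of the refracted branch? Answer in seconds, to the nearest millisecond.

0.150 s

θ_c = arcsin(V₁/V₂) = arcsin(621/1954) = 18.53°; cos θ_c = 0.9482.
tᵢ = 2h·cos θ_c / V₁ = 2·49.2·0.9482 / 621 = 0.15024 s.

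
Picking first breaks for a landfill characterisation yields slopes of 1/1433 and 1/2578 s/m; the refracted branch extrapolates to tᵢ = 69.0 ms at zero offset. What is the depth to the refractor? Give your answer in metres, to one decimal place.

h = tᵢ·V₁·V₂ / (2·√(V₂²−V₁²)).
√(V₂²−V₁²) = √(2578² − 1433²) = 2143.0 m/s.
h = 0.069 s × 1433 × 2578 / (2 × 2143.0) = 59.47 m.

59.5 m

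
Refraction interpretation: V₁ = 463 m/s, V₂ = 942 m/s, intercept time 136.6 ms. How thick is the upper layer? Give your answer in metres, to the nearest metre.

36 m

θ_c = arcsin(463/942) = 29.44°; cos θ_c = 0.8709.
tᵢ = 2h cos θ_c/V₁ ⇒ h = tᵢ·V₁/(2 cos θ_c) = 0.1366·463/(2·0.8709) = 36.31 m.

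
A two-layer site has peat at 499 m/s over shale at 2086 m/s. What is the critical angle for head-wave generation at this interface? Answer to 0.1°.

13.8°

Critical incidence: sin θ_c = V₁/V₂ = 499/2086 = 0.2392.
θ_c = arcsin 0.2392 = 13.84°.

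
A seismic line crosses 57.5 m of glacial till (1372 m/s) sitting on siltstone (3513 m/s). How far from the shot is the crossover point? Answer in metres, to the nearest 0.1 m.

x_cross = 2h·√((V₂+V₁)/(V₂−V₁)).
(V₂+V₁)/(V₂−V₁) = (3513+1372)/(3513−1372) = 2.2816; √ = 1.5105.
x_cross = 2·57.5·1.5105 = 173.71 m.

173.7 m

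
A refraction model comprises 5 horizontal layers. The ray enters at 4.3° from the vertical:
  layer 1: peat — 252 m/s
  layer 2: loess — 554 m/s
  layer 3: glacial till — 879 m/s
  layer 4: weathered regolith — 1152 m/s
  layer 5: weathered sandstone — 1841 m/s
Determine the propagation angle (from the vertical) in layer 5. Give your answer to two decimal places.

33.21°

Snell's law across each interface conserves sin θ / V, so sin θ_5 = V_5·sin θ₁/V₁.
sin θ_5 = 1841 × sin 4.3° / 252 = 0.5478.
θ_5 = 33.21° from the vertical.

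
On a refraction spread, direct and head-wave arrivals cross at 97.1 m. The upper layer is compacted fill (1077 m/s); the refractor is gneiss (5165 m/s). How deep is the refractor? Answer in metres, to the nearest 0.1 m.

39.3 m

h = (x_cross/2)·√((V₂−V₁)/(V₂+V₁)).
(V₂−V₁)/(V₂+V₁) = (5165−1077)/(5165+1077) = 0.6549; √ = 0.8093.
h = (97.1/2)·0.8093 = 39.29 m.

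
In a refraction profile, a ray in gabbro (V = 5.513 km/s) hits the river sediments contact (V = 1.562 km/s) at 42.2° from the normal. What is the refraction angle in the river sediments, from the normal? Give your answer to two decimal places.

10.97°

Snell's law: sin θ₂ = (V₂/V₁)·sin θ₁ = (1.562/5.513)·sin 42.2° = 0.1903.
θ₂ = arcsin 0.1903 = 10.97° from the normal.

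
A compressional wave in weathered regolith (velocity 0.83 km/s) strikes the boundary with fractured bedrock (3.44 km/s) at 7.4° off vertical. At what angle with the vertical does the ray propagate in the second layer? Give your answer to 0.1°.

Snell's law: sin θ₂ = (V₂/V₁)·sin θ₁ = (3.44/0.83)·sin 7.4° = 0.5338.
θ₂ = sin⁻¹(0.5338) = 32.26° (from vertical).

32.3°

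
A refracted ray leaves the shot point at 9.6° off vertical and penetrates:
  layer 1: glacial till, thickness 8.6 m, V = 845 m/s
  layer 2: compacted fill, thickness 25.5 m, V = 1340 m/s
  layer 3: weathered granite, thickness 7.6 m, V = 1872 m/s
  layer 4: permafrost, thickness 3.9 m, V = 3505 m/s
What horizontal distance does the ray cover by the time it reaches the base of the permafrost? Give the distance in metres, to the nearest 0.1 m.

15.2 m

Ray parameter p = sin 9.6° / 845 m/s = 1.9736e-04 s/m.
Layer 1: θ = 9.60°; offset = 8.6·tan 9.60° = 1.455 m.
Layer 2: sin θ = p·1340 = 0.2645 → θ = 15.33°; offset = 25.5·tan 15.33° = 6.993 m.
Layer 3: sin θ = p·1872 = 0.3695 → θ = 21.68°; offset = 7.6·tan 21.68° = 3.022 m.
Layer 4: sin θ = p·3505 = 0.6917 → θ = 43.77°; offset = 3.9·tan 43.77° = 3.736 m.
Summing the layer offsets gives 15.205 m.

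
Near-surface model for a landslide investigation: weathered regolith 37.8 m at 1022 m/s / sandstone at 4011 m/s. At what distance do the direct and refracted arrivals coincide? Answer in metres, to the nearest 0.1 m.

98.1 m

θ_c = arcsin(1022/4011) = 14.76°, so cos θ_c = 0.9670 and tᵢ = 2h cos θ_c/V₁ = 0.0715 s.
At crossover x/V₁ = x/V₂ + tᵢ ⇒ x = tᵢ/(1/V₁ − 1/V₂) = 0.07153/(9.7847e-04 − 2.4931e-04) = 98.10 m.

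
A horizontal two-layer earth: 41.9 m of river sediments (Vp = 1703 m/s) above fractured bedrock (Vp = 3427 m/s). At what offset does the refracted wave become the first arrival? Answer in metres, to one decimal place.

θ_c = arcsin(1703/3427) = 29.80°, so cos θ_c = 0.8678 and tᵢ = 2h cos θ_c/V₁ = 0.0427 s.
At crossover x/V₁ = x/V₂ + tᵢ ⇒ x = tᵢ/(1/V₁ − 1/V₂) = 0.04270/(5.8720e-04 − 2.9180e-04) = 144.56 m.

144.6 m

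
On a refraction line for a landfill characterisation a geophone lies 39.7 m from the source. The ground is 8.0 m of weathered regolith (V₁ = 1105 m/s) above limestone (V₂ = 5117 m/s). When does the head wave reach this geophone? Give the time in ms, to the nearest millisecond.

t = x/V₂ + 2h·√(V₂²−V₁²)/(V₁V₂).
√(V₂²−V₁²) = √(5117²−1105²) = 4996.3 m/s; delay term = 2·8.0·4996.3/(1105·5117) = 0.01414 s.
t = 39.7/5117 + 0.01414 = 0.02190 s.

22 ms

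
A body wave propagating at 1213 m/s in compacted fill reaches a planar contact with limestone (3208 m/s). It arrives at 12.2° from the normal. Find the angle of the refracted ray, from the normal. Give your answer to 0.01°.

Snell's law: sin θ₂ = (V₂/V₁)·sin θ₁ = (3208/1213)·sin 12.2° = 0.5589.
θ₂ = sin⁻¹(0.5589) = 33.98° (from vertical).

33.98°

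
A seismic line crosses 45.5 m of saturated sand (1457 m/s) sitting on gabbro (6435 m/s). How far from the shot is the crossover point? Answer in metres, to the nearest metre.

x_cross = 2h·√((V₂+V₁)/(V₂−V₁)).
(V₂+V₁)/(V₂−V₁) = (6435+1457)/(6435−1457) = 1.5854; √ = 1.2591.
x_cross = 2·45.5·1.2591 = 114.58 m.

115 m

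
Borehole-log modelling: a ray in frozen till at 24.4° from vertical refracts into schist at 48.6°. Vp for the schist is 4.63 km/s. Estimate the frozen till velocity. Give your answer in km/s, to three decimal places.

Snell's law: sin 24.4°/V₁ = sin 48.6°/V₂.
V₁ = V₂·sin 24.4°/sin 48.6° = 4.63 × 0.5507 = 2.550 km/s.

2.550 km/s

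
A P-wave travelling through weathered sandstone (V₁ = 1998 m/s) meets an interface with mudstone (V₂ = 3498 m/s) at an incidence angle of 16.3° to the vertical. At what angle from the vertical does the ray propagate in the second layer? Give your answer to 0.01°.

sin θ₁/V₁ = sin θ₂/V₂ ⇒ sin θ₂ = 3498·sin 16.3°/1998 = 3498·0.2807/1998 = 0.4914.
θ₂ = sin⁻¹(0.4914) = 29.43° (from vertical).

29.43°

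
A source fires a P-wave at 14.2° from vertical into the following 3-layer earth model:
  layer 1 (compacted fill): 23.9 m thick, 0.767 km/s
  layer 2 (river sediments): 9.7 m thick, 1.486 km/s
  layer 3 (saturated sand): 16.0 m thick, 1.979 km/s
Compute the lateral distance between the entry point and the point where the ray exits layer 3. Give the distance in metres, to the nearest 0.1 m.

24.4 m

p = sin θ₁/V₁ = sin 14.2°/0.767 = 3.1983e-01 s/km is conserved through the stack.
Layer 1: θ = 14.20°; offset = 23.9·tan 14.20° = 6.048 m.
Layer 2: sin θ = p·1.486 = 0.4753 → θ = 28.38°; offset = 9.7·tan 28.38° = 5.240 m.
Layer 3: sin θ = p·1.979 = 0.6329 → θ = 39.27°; offset = 16.0·tan 39.27° = 13.081 m.
Σ offsets = 24.368 m.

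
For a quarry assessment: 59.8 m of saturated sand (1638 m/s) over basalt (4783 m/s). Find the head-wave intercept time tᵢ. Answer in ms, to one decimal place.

68.6 ms

θ_c = arcsin(V₁/V₂) = arcsin(1638/4783) = 20.03°; cos θ_c = 0.9395.
tᵢ = 2h·cos θ_c / V₁ = 2·59.8·0.9395 / 1638 = 0.06860 s.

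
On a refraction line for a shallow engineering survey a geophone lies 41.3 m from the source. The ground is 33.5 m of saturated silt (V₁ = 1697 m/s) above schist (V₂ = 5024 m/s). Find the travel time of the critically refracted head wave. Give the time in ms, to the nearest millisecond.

45 ms

t = x/V₂ + 2h·√(V₂²−V₁²)/(V₁V₂).
√(V₂²−V₁²) = √(5024²−1697²) = 4728.7 m/s; delay term = 2·33.5·4728.7/(1697·5024) = 0.03716 s.
t = 41.3/5024 + 0.03716 = 0.04538 s.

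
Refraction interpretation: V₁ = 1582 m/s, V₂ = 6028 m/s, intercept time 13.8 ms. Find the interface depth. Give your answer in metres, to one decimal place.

11.3 m

θ_c = arcsin(1582/6028) = 15.22°; cos θ_c = 0.9649.
tᵢ = 2h cos θ_c/V₁ ⇒ h = tᵢ·V₁/(2 cos θ_c) = 0.0138·1582/(2·0.9649) = 11.31 m.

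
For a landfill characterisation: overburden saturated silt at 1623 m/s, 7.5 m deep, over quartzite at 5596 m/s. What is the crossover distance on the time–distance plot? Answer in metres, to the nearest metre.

x_cross = 2h·√((V₂+V₁)/(V₂−V₁)).
(V₂+V₁)/(V₂−V₁) = (5596+1623)/(5596−1623) = 1.8170; √ = 1.3480.
x_cross = 2·7.5·1.3480 = 20.22 m.

20 m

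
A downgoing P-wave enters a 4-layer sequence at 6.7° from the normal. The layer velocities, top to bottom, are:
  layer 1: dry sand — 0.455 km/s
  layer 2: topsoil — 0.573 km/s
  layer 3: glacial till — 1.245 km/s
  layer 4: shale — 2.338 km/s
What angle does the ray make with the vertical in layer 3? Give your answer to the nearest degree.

19°

Ray parameter p = sin 6.7° / 0.455 = 2.5642e-01 s/km.
sin θ_3 = p·V_3 = 2.5642e-01 × 1.245 = 0.3192.
θ_3 = arcsin 0.3192 = 18.62°.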